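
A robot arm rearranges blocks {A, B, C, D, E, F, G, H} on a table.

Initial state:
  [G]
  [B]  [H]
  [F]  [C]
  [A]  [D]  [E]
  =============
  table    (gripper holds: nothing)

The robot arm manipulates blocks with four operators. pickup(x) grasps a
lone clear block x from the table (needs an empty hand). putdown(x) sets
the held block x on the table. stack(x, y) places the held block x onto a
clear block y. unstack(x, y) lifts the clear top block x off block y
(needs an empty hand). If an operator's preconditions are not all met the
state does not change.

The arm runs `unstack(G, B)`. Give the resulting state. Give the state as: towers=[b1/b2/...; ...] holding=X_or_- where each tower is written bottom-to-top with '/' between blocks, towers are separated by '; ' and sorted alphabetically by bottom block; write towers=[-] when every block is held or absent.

before: towers=[A/F/B/G; D/C/H; E] holding=-
pre[unstack(G, B)]: on(G,B) yes, clear(G) yes, handempty yes
all met → apply unstack(G, B)
after:  towers=[A/F/B; D/C/H; E] holding=G

towers=[A/F/B; D/C/H; E] holding=G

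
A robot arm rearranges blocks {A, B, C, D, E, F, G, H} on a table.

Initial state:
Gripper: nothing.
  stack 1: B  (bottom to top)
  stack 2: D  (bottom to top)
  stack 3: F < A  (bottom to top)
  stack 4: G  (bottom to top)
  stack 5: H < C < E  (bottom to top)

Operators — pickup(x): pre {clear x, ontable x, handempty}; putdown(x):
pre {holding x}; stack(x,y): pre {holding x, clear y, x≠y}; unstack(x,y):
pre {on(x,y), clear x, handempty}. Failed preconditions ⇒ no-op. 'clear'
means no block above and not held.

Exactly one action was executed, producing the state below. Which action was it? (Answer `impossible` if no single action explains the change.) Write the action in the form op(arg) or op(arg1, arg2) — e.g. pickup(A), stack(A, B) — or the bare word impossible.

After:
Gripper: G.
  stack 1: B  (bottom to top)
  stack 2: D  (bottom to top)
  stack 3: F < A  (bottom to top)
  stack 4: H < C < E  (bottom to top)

target: towers=[B; D; F/A; H/C/E] holding=G
         pickup(G) → towers=[B; D; F/A; H/C/E] holding=G  ← match
     unstack(A, F) → towers=[B; D; F; G; H/C/E] holding=A
     unstack(E, C) → towers=[B; D; F/A; G; H/C] holding=E
         pickup(B) → towers=[D; F/A; G; H/C/E] holding=B
         pickup(D) → towers=[B; F/A; G; H/C/E] holding=D

pickup(G)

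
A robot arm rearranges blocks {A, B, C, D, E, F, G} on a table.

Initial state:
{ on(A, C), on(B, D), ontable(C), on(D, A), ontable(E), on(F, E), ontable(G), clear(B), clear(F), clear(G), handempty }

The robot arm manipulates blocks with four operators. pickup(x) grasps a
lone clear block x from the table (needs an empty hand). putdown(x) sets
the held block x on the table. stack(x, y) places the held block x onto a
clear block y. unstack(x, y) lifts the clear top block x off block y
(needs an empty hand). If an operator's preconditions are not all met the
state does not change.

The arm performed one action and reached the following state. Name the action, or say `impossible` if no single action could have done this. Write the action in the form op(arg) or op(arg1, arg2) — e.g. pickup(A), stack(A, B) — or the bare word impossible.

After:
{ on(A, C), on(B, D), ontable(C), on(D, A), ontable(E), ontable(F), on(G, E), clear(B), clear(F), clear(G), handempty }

target: towers=[C/A/D/B; E/G; F] holding=-
     unstack(B, D) → towers=[C/A/D; E/F; G] holding=B
     unstack(F, E) → towers=[C/A/D/B; E; G] holding=F
         pickup(G) → towers=[C/A/D/B; E/F] holding=G
none of the 3 applicable actions match → impossible

impossible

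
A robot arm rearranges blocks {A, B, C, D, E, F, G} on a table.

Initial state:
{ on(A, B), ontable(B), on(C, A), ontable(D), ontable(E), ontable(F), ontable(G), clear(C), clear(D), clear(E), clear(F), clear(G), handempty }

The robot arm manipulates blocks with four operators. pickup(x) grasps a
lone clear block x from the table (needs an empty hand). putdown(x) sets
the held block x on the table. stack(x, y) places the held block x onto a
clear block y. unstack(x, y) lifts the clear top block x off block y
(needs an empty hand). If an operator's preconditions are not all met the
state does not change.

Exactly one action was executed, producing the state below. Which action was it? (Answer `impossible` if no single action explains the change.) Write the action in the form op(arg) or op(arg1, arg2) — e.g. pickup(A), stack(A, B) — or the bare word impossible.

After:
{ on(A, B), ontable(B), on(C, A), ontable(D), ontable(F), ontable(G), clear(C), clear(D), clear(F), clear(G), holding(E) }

target: towers=[B/A/C; D; F; G] holding=E
         pickup(F) → towers=[B/A/C; D; E; G] holding=F
         pickup(G) → towers=[B/A/C; D; E; F] holding=G
         pickup(D) → towers=[B/A/C; E; F; G] holding=D
         pickup(E) → towers=[B/A/C; D; F; G] holding=E  ← match
     unstack(C, A) → towers=[B/A; D; E; F; G] holding=C

pickup(E)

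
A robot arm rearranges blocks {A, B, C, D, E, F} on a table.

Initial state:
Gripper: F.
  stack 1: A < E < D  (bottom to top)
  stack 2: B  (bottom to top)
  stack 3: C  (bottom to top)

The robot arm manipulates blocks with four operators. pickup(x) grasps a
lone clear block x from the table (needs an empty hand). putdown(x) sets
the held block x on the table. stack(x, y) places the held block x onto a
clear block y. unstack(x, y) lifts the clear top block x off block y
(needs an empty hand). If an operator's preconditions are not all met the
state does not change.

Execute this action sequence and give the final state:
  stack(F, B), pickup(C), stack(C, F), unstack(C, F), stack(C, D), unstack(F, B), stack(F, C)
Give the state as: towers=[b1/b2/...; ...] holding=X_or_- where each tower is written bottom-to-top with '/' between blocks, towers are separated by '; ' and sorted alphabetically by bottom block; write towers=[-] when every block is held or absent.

step 1 (stack(F, B)): towers=[A/E/D; B/F; C] holding=-
step 2 (pickup(C)): towers=[A/E/D; B/F] holding=C
step 3 (stack(C, F)): towers=[A/E/D; B/F/C] holding=-
step 4 (unstack(C, F)): towers=[A/E/D; B/F] holding=C
step 5 (stack(C, D)): towers=[A/E/D/C; B/F] holding=-
step 6 (unstack(F, B)): towers=[A/E/D/C; B] holding=F
step 7 (stack(F, C)): towers=[A/E/D/C/F; B] holding=-

towers=[A/E/D/C/F; B] holding=-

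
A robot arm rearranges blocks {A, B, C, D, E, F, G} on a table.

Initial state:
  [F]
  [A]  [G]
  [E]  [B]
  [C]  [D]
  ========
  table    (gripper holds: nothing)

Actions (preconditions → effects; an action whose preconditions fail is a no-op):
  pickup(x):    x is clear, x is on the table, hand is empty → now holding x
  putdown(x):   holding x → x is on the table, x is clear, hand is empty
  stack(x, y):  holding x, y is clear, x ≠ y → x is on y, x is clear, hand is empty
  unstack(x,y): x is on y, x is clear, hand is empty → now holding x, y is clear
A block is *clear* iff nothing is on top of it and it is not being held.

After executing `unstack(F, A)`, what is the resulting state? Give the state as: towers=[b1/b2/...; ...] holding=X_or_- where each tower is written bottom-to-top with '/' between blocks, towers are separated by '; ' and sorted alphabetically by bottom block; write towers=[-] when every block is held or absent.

towers=[C/E/A; D/B/G] holding=F

before: towers=[C/E/A/F; D/B/G] holding=-
pre[unstack(F, A)]: on(F,A) ok, clear(F) ok, handempty ok
all met → apply unstack(F, A)
after:  towers=[C/E/A; D/B/G] holding=F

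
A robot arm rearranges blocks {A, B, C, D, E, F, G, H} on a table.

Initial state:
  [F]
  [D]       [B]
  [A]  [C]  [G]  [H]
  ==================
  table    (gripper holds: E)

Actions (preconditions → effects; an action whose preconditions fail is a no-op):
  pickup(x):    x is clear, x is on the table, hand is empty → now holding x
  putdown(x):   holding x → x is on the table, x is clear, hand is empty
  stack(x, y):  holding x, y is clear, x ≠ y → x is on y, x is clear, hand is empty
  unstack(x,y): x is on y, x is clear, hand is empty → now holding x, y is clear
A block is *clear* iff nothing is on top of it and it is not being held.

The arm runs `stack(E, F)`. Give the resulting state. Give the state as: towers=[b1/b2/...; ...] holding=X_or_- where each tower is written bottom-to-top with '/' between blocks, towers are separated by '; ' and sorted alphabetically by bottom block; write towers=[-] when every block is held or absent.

towers=[A/D/F/E; C; G/B; H] holding=-

before: towers=[A/D/F; C; G/B; H] holding=E
pre[stack(E, F)]: holding(E) ok, clear(F) ok, E≠F ok
all met → apply stack(E, F)
after:  towers=[A/D/F/E; C; G/B; H] holding=-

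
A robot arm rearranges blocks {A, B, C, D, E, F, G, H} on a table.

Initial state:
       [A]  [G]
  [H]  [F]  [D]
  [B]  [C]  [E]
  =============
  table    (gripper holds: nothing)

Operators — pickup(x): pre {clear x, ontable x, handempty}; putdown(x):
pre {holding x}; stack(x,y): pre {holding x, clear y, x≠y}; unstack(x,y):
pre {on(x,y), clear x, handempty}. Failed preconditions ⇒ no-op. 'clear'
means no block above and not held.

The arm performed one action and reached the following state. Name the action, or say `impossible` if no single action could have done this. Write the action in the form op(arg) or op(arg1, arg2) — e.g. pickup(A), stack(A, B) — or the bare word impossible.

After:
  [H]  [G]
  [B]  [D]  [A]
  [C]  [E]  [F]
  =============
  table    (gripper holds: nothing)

impossible

target: towers=[C/B/H; E/D/G; F/A] holding=-
     unstack(G, D) → towers=[B/H; C/F/A; E/D] holding=G
     unstack(A, F) → towers=[B/H; C/F; E/D/G] holding=A
     unstack(H, B) → towers=[B; C/F/A; E/D/G] holding=H
none of the 3 applicable actions match → impossible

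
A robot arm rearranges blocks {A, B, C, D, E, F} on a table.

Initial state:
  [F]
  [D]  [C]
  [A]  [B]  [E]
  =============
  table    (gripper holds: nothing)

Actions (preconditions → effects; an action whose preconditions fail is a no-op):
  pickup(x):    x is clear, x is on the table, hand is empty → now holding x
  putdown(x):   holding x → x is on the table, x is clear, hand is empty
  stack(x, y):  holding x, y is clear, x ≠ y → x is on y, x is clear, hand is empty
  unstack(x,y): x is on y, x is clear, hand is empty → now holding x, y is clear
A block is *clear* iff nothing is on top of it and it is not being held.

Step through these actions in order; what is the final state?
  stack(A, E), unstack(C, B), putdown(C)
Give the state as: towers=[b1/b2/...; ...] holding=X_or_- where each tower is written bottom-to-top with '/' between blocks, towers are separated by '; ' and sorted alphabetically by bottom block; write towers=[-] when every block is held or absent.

towers=[A/D/F; B; C; E] holding=-

step 1 (stack(A, E)) [no-op]: towers=[A/D/F; B/C; E] holding=-
step 2 (unstack(C, B)): towers=[A/D/F; B; E] holding=C
step 3 (putdown(C)): towers=[A/D/F; B; C; E] holding=-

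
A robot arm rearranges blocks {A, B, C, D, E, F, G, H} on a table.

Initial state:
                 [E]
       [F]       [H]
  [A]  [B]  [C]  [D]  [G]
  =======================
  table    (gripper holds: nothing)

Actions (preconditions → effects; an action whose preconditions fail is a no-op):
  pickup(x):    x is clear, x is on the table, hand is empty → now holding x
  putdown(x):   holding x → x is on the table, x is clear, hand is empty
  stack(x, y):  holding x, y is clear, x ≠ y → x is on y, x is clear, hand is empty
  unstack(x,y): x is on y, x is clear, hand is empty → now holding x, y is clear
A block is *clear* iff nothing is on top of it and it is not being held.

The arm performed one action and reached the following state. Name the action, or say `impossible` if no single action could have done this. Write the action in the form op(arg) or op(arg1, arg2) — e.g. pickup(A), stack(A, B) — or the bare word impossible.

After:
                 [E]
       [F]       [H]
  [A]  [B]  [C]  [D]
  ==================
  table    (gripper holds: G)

target: towers=[A; B/F; C; D/H/E] holding=G
         pickup(G) → towers=[A; B/F; C; D/H/E] holding=G  ← match
         pickup(A) → towers=[B/F; C; D/H/E; G] holding=A
     unstack(E, H) → towers=[A; B/F; C; D/H; G] holding=E
     unstack(F, B) → towers=[A; B; C; D/H/E; G] holding=F
         pickup(C) → towers=[A; B/F; D/H/E; G] holding=C

pickup(G)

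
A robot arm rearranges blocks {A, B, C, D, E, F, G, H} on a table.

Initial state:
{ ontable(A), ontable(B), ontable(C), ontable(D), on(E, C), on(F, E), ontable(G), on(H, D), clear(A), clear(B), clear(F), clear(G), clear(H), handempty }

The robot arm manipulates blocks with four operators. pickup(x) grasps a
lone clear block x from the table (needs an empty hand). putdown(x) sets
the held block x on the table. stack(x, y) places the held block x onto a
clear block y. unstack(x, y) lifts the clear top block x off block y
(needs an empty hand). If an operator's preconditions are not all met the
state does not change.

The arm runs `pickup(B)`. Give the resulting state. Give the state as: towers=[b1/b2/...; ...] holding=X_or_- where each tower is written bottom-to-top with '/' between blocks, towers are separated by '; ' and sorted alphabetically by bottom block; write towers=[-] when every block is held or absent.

before: towers=[A; B; C/E/F; D/H; G] holding=-
pre[pickup(B)]: clear(B) yes, ontable(B) yes, handempty yes
all met → apply pickup(B)
after:  towers=[A; C/E/F; D/H; G] holding=B

towers=[A; C/E/F; D/H; G] holding=B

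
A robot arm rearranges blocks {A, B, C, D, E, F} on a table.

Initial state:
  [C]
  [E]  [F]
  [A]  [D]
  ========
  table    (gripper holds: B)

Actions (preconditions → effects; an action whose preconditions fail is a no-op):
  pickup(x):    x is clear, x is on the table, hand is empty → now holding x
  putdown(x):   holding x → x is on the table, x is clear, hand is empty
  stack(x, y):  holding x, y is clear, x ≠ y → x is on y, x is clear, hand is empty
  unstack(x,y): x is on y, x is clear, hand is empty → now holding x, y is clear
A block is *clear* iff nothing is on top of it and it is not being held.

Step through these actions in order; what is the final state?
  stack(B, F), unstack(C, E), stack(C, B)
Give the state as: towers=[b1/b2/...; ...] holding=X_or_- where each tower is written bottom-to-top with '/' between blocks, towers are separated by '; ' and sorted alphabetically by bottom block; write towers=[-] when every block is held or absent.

step 1 (stack(B, F)): towers=[A/E/C; D/F/B] holding=-
step 2 (unstack(C, E)): towers=[A/E; D/F/B] holding=C
step 3 (stack(C, B)): towers=[A/E; D/F/B/C] holding=-

towers=[A/E; D/F/B/C] holding=-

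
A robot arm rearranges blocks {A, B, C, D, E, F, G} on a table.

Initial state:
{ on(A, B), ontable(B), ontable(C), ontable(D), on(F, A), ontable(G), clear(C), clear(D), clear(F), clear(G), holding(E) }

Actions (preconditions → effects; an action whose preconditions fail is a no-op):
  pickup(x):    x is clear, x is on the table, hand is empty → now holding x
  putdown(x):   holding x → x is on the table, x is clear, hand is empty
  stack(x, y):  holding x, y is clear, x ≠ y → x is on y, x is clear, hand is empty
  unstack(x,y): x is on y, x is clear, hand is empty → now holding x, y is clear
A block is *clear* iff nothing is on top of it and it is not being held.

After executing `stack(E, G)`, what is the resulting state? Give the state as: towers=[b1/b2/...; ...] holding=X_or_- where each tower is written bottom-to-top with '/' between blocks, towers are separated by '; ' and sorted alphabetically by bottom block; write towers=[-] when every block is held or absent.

before: towers=[B/A/F; C; D; G] holding=E
pre[stack(E, G)]: holding(E) ok, clear(G) ok, E≠G ok
all met → apply stack(E, G)
after:  towers=[B/A/F; C; D; G/E] holding=-

towers=[B/A/F; C; D; G/E] holding=-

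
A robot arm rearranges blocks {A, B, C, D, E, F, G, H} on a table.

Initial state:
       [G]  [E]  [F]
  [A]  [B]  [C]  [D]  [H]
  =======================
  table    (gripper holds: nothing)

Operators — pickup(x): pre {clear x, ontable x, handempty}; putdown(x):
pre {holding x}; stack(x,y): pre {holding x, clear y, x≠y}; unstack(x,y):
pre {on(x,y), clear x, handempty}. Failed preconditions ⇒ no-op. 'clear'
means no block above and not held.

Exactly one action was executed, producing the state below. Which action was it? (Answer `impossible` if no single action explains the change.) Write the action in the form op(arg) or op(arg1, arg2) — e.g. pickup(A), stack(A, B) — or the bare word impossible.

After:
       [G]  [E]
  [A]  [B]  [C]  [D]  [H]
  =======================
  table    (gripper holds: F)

unstack(F, D)

target: towers=[A; B/G; C/E; D; H] holding=F
     unstack(G, B) → towers=[A; B; C/E; D/F; H] holding=G
         pickup(A) → towers=[B/G; C/E; D/F; H] holding=A
     unstack(E, C) → towers=[A; B/G; C; D/F; H] holding=E
         pickup(H) → towers=[A; B/G; C/E; D/F] holding=H
     unstack(F, D) → towers=[A; B/G; C/E; D; H] holding=F  ← match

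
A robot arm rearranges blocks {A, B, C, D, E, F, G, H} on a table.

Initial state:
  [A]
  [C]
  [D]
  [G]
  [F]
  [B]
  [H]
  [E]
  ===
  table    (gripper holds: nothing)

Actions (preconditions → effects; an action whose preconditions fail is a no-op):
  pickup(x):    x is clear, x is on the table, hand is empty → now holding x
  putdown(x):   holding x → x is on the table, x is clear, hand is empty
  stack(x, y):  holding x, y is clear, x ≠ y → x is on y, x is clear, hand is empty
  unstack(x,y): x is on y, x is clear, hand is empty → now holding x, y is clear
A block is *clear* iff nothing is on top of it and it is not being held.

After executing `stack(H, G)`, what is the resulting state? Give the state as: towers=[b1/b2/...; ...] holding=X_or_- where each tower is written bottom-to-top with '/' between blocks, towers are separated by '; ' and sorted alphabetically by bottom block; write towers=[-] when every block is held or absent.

before: towers=[E/H/B/F/G/D/C/A] holding=-
pre[stack(H, G)]: holding(H) no, clear(G) no, H≠G yes
holding(H), clear(G) unmet → stack(H, G) is a no-op
after:  towers=[E/H/B/F/G/D/C/A] holding=-

towers=[E/H/B/F/G/D/C/A] holding=-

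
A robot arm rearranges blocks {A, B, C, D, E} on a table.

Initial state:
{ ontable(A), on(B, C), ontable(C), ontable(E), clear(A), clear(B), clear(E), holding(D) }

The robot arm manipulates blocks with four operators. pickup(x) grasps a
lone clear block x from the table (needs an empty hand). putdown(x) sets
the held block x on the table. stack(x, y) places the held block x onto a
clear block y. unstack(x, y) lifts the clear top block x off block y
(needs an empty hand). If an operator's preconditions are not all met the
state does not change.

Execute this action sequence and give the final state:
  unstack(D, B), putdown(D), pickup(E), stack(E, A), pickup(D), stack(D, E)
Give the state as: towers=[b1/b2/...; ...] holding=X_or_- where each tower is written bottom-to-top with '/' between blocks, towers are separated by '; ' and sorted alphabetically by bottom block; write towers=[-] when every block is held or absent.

step 1 (unstack(D, B)) [no-op]: towers=[A; C/B; E] holding=D
step 2 (putdown(D)): towers=[A; C/B; D; E] holding=-
step 3 (pickup(E)): towers=[A; C/B; D] holding=E
step 4 (stack(E, A)): towers=[A/E; C/B; D] holding=-
step 5 (pickup(D)): towers=[A/E; C/B] holding=D
step 6 (stack(D, E)): towers=[A/E/D; C/B] holding=-

towers=[A/E/D; C/B] holding=-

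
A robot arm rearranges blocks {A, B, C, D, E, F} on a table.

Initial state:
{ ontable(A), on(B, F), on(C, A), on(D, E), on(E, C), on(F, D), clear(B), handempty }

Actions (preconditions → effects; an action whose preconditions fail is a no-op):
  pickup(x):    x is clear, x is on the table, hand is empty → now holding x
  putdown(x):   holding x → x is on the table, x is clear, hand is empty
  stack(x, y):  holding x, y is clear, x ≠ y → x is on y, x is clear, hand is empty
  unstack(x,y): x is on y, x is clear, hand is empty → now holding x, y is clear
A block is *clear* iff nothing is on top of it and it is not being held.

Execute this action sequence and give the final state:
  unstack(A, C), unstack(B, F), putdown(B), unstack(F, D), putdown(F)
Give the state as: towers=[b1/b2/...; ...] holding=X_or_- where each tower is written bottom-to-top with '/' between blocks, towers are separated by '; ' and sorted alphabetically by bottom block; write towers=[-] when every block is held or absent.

step 1 (unstack(A, C)) [no-op]: towers=[A/C/E/D/F/B] holding=-
step 2 (unstack(B, F)): towers=[A/C/E/D/F] holding=B
step 3 (putdown(B)): towers=[A/C/E/D/F; B] holding=-
step 4 (unstack(F, D)): towers=[A/C/E/D; B] holding=F
step 5 (putdown(F)): towers=[A/C/E/D; B; F] holding=-

towers=[A/C/E/D; B; F] holding=-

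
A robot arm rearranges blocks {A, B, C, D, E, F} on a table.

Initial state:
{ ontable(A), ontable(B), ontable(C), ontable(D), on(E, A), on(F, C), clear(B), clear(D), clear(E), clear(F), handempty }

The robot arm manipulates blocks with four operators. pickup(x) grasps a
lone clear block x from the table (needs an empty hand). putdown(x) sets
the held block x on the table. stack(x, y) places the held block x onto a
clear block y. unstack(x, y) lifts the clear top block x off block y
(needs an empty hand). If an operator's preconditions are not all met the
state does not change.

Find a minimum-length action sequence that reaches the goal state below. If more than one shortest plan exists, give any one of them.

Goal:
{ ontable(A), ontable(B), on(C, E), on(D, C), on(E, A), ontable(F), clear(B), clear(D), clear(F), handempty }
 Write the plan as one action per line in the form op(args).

unstack(F, C)
putdown(F)
pickup(C)
stack(C, E)
pickup(D)
stack(D, C)

step 1 (unstack(F, C)): towers=[A/E; B; C; D] holding=F
step 2 (putdown(F)): towers=[A/E; B; C; D; F] holding=-
step 3 (pickup(C)): towers=[A/E; B; D; F] holding=C
step 4 (stack(C, E)): towers=[A/E/C; B; D; F] holding=-
step 5 (pickup(D)): towers=[A/E/C; B; F] holding=D
step 6 (stack(D, C)): towers=[A/E/C/D; B; F] holding=-
goal check: towers=[A/E/C/D; B; F] holding=- — reached (length 6, optimal by BFS)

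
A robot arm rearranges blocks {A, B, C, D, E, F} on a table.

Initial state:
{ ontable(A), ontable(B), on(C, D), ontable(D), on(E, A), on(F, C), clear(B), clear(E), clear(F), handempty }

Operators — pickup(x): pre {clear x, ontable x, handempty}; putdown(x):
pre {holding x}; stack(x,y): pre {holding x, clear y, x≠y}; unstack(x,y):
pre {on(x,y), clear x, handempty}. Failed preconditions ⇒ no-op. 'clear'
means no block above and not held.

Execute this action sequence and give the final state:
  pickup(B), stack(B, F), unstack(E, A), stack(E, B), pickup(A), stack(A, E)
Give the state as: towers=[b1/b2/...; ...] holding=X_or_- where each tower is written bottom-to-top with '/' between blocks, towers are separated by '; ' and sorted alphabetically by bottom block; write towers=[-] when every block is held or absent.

towers=[D/C/F/B/E/A] holding=-

step 1 (pickup(B)): towers=[A/E; D/C/F] holding=B
step 2 (stack(B, F)): towers=[A/E; D/C/F/B] holding=-
step 3 (unstack(E, A)): towers=[A; D/C/F/B] holding=E
step 4 (stack(E, B)): towers=[A; D/C/F/B/E] holding=-
step 5 (pickup(A)): towers=[D/C/F/B/E] holding=A
step 6 (stack(A, E)): towers=[D/C/F/B/E/A] holding=-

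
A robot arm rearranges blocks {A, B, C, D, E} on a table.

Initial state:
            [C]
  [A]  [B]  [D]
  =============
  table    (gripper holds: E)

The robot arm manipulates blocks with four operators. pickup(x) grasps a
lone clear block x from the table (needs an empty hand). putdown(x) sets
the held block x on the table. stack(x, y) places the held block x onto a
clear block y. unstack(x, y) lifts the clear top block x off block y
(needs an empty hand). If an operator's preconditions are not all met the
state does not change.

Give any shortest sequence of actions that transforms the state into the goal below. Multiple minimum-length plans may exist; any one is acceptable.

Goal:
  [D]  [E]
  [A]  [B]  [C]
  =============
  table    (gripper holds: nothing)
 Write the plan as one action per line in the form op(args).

step 1 (stack(E, B)): towers=[A; B/E; D/C] holding=-
step 2 (unstack(C, D)): towers=[A; B/E; D] holding=C
step 3 (putdown(C)): towers=[A; B/E; C; D] holding=-
step 4 (pickup(D)): towers=[A; B/E; C] holding=D
step 5 (stack(D, A)): towers=[A/D; B/E; C] holding=-
goal check: towers=[A/D; B/E; C] holding=- — reached (length 5, optimal by BFS)

stack(E, B)
unstack(C, D)
putdown(C)
pickup(D)
stack(D, A)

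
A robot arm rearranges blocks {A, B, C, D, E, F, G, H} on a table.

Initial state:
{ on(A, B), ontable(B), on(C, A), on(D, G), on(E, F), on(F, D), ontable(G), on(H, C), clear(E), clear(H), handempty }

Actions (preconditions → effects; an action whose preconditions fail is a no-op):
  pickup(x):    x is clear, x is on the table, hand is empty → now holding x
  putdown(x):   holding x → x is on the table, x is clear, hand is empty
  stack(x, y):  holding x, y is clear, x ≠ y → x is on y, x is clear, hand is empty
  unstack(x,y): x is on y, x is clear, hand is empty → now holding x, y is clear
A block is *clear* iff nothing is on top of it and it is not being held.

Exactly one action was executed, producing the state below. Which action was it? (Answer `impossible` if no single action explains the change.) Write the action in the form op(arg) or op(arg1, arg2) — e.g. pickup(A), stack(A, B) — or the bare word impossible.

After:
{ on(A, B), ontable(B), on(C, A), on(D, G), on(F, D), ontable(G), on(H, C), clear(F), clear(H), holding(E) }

unstack(E, F)

target: towers=[B/A/C/H; G/D/F] holding=E
     unstack(E, F) → towers=[B/A/C/H; G/D/F] holding=E  ← match
     unstack(H, C) → towers=[B/A/C; G/D/F/E] holding=H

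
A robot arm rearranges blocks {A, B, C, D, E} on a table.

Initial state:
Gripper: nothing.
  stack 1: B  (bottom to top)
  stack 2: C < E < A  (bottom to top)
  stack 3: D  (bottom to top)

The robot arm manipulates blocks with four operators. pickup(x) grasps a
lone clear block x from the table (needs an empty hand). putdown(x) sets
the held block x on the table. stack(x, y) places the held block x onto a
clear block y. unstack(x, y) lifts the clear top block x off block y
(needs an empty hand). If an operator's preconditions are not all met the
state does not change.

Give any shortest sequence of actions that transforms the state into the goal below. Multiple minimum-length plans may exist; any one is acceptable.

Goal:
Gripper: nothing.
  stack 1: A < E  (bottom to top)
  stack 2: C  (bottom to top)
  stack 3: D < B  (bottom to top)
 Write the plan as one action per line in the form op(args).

pickup(B)
stack(B, D)
unstack(A, E)
putdown(A)
unstack(E, C)
stack(E, A)

step 1 (pickup(B)): towers=[C/E/A; D] holding=B
step 2 (stack(B, D)): towers=[C/E/A; D/B] holding=-
step 3 (unstack(A, E)): towers=[C/E; D/B] holding=A
step 4 (putdown(A)): towers=[A; C/E; D/B] holding=-
step 5 (unstack(E, C)): towers=[A; C; D/B] holding=E
step 6 (stack(E, A)): towers=[A/E; C; D/B] holding=-
goal check: towers=[A/E; C; D/B] holding=- — reached (length 6, optimal by BFS)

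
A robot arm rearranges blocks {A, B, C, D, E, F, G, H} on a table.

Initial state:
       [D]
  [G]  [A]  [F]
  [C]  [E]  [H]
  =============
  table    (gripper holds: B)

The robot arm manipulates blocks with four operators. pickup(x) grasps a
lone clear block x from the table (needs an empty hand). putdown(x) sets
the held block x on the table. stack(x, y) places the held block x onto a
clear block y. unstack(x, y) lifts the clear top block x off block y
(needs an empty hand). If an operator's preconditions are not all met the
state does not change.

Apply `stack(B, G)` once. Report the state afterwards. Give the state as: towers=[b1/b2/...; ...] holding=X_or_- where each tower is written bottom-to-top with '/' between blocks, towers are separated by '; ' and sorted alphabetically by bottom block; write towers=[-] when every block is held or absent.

before: towers=[C/G; E/A/D; H/F] holding=B
pre[stack(B, G)]: holding(B) yes, clear(G) yes, B≠G yes
all met → apply stack(B, G)
after:  towers=[C/G/B; E/A/D; H/F] holding=-

towers=[C/G/B; E/A/D; H/F] holding=-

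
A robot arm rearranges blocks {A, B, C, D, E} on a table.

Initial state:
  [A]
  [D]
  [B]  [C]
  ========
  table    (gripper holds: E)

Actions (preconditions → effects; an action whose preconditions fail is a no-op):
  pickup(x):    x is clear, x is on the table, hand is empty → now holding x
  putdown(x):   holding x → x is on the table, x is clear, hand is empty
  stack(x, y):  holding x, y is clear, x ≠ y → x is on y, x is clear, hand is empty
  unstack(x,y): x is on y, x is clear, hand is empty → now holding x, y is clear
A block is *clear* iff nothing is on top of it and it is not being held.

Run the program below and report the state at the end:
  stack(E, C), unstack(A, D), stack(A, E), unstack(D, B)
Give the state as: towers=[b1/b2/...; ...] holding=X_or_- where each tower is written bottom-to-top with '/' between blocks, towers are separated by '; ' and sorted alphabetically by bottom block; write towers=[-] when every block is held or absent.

step 1 (stack(E, C)): towers=[B/D/A; C/E] holding=-
step 2 (unstack(A, D)): towers=[B/D; C/E] holding=A
step 3 (stack(A, E)): towers=[B/D; C/E/A] holding=-
step 4 (unstack(D, B)): towers=[B; C/E/A] holding=D

towers=[B; C/E/A] holding=D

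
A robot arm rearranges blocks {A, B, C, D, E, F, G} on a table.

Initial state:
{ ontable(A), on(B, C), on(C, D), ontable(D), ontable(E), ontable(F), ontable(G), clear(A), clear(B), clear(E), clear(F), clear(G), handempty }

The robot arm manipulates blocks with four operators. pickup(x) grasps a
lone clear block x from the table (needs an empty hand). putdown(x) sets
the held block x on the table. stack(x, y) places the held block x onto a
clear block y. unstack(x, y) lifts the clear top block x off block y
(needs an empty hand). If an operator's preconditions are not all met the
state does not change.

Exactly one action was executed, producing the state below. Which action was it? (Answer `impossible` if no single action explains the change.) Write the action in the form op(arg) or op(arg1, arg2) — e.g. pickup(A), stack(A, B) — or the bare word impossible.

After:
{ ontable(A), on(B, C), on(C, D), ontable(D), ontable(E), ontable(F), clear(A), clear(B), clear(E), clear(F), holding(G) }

pickup(G)

target: towers=[A; D/C/B; E; F] holding=G
     unstack(B, C) → towers=[A; D/C; E; F; G] holding=B
         pickup(F) → towers=[A; D/C/B; E; G] holding=F
         pickup(G) → towers=[A; D/C/B; E; F] holding=G  ← match
         pickup(A) → towers=[D/C/B; E; F; G] holding=A
         pickup(E) → towers=[A; D/C/B; F; G] holding=E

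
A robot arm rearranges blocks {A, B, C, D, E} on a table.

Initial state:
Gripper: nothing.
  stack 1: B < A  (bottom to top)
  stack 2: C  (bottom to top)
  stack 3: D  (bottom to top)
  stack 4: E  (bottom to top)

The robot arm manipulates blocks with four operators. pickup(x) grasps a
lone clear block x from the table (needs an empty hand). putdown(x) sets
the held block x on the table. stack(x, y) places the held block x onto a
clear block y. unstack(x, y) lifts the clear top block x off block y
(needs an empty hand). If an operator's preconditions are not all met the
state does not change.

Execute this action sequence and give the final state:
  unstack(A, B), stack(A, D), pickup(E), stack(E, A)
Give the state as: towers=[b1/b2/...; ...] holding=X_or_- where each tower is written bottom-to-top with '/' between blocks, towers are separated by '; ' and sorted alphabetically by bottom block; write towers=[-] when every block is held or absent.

towers=[B; C; D/A/E] holding=-

step 1 (unstack(A, B)): towers=[B; C; D; E] holding=A
step 2 (stack(A, D)): towers=[B; C; D/A; E] holding=-
step 3 (pickup(E)): towers=[B; C; D/A] holding=E
step 4 (stack(E, A)): towers=[B; C; D/A/E] holding=-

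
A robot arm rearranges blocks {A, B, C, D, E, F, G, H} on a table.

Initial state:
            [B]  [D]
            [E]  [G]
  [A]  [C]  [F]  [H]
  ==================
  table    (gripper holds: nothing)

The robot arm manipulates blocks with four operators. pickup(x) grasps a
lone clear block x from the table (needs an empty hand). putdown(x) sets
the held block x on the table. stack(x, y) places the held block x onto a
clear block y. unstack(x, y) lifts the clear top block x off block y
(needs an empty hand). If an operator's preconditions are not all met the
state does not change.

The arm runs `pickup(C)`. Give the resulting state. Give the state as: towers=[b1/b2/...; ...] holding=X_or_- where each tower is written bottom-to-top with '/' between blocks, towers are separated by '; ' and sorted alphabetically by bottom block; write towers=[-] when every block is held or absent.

towers=[A; F/E/B; H/G/D] holding=C

before: towers=[A; C; F/E/B; H/G/D] holding=-
pre[pickup(C)]: clear(C) ✓, ontable(C) ✓, handempty ✓
all met → apply pickup(C)
after:  towers=[A; F/E/B; H/G/D] holding=C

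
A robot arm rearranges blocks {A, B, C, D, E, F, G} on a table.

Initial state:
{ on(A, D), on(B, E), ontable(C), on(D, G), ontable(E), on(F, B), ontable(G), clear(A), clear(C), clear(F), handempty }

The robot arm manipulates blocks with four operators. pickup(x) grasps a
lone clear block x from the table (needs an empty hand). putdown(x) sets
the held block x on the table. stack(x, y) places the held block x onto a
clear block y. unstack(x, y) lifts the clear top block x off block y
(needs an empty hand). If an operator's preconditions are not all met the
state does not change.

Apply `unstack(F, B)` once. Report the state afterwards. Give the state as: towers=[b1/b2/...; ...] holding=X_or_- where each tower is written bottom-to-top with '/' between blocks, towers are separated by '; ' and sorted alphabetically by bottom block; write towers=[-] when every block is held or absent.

before: towers=[C; E/B/F; G/D/A] holding=-
pre[unstack(F, B)]: on(F,B) ✓, clear(F) ✓, handempty ✓
all met → apply unstack(F, B)
after:  towers=[C; E/B; G/D/A] holding=F

towers=[C; E/B; G/D/A] holding=F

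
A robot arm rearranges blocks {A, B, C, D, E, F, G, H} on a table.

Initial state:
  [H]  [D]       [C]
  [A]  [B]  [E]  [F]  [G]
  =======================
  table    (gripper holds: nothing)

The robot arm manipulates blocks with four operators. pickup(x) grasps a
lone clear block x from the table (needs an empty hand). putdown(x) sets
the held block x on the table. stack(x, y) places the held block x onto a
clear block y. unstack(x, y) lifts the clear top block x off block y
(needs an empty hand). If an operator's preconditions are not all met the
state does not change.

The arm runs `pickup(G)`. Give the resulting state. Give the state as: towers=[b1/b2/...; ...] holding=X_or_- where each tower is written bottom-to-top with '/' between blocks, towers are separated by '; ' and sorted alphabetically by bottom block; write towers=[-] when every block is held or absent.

towers=[A/H; B/D; E; F/C] holding=G

before: towers=[A/H; B/D; E; F/C; G] holding=-
pre[pickup(G)]: clear(G) ok, ontable(G) ok, handempty ok
all met → apply pickup(G)
after:  towers=[A/H; B/D; E; F/C] holding=G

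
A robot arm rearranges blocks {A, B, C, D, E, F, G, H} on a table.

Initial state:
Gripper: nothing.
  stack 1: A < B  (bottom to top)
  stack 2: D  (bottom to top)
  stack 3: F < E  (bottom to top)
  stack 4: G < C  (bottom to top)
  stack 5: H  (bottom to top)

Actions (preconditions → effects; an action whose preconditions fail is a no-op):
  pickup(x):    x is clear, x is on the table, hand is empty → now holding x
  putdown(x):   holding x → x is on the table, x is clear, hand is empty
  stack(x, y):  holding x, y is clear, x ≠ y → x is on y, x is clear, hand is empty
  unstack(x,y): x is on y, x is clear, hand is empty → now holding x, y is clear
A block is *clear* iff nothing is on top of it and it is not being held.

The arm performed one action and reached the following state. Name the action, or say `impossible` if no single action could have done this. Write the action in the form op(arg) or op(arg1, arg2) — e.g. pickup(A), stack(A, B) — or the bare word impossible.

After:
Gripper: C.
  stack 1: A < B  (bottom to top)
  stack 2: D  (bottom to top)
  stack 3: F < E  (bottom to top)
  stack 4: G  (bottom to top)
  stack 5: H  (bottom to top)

unstack(C, G)

target: towers=[A/B; D; F/E; G; H] holding=C
     unstack(E, F) → towers=[A/B; D; F; G/C; H] holding=E
         pickup(H) → towers=[A/B; D; F/E; G/C] holding=H
     unstack(B, A) → towers=[A; D; F/E; G/C; H] holding=B
         pickup(D) → towers=[A/B; F/E; G/C; H] holding=D
     unstack(C, G) → towers=[A/B; D; F/E; G; H] holding=C  ← match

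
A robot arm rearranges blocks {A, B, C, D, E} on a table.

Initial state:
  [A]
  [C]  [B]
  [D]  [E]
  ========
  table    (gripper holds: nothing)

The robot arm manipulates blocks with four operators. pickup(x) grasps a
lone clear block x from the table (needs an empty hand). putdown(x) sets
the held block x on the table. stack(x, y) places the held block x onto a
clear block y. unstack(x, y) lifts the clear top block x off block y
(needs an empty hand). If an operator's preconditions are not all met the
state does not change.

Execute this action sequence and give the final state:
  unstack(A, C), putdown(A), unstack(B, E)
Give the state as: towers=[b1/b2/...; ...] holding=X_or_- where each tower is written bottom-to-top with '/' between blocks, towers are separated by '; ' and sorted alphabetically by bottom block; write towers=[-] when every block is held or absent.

towers=[A; D/C; E] holding=B

step 1 (unstack(A, C)): towers=[D/C; E/B] holding=A
step 2 (putdown(A)): towers=[A; D/C; E/B] holding=-
step 3 (unstack(B, E)): towers=[A; D/C; E] holding=B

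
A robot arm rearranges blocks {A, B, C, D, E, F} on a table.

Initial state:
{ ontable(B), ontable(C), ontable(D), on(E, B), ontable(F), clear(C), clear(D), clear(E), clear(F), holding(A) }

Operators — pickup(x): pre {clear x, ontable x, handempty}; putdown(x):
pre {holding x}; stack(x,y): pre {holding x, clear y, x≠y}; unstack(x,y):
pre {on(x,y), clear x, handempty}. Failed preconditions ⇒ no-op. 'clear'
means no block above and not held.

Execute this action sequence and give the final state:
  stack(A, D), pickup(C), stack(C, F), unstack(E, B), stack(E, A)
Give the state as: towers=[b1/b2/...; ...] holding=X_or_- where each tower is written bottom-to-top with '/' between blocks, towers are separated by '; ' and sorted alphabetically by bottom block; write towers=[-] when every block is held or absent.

towers=[B; D/A/E; F/C] holding=-

step 1 (stack(A, D)): towers=[B/E; C; D/A; F] holding=-
step 2 (pickup(C)): towers=[B/E; D/A; F] holding=C
step 3 (stack(C, F)): towers=[B/E; D/A; F/C] holding=-
step 4 (unstack(E, B)): towers=[B; D/A; F/C] holding=E
step 5 (stack(E, A)): towers=[B; D/A/E; F/C] holding=-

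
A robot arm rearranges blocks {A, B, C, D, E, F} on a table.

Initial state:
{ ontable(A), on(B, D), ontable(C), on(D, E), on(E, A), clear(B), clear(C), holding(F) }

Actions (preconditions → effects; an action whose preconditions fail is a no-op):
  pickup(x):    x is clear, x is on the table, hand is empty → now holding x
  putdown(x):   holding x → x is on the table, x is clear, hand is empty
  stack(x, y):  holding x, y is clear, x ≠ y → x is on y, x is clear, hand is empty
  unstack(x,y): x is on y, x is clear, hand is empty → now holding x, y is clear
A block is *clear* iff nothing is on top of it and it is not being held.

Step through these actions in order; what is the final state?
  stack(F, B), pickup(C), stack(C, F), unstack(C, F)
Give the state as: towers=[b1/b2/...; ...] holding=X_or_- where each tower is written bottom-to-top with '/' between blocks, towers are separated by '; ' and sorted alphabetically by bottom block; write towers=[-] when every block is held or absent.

towers=[A/E/D/B/F] holding=C

step 1 (stack(F, B)): towers=[A/E/D/B/F; C] holding=-
step 2 (pickup(C)): towers=[A/E/D/B/F] holding=C
step 3 (stack(C, F)): towers=[A/E/D/B/F/C] holding=-
step 4 (unstack(C, F)): towers=[A/E/D/B/F] holding=C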